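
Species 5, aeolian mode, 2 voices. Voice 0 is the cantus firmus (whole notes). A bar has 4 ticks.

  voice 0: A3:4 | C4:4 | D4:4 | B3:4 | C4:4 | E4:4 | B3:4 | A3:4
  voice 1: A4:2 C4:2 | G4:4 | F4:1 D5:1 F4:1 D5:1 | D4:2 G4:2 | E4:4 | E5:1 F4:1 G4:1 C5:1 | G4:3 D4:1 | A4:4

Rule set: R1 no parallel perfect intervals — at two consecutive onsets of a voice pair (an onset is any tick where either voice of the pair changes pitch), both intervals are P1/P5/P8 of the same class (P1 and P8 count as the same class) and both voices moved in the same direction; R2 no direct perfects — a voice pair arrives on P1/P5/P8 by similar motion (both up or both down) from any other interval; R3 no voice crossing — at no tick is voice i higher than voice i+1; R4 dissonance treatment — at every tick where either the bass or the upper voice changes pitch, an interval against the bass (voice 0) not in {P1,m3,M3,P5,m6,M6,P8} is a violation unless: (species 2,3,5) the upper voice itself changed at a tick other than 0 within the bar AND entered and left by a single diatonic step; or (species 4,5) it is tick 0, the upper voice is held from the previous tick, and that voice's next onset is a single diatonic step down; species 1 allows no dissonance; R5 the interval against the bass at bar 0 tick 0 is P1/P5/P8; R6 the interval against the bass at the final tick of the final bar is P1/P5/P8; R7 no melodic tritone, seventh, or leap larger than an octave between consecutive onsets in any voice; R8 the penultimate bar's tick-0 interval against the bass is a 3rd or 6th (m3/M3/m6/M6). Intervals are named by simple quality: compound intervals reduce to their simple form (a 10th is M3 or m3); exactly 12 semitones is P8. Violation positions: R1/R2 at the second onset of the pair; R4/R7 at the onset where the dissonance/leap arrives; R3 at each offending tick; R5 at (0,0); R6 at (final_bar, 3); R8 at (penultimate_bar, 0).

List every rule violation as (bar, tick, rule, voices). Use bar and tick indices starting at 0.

bar 0: v0=A3 v1=A4 downbeat P8
bar 1: v0=C4 v1=G4 downbeat P5
bar 2: v0=D4 v1=F4 downbeat m3
bar 3: v0=B3 v1=D4 downbeat m3
bar 4: v0=C4 v1=E4 downbeat M3
bar 5: v0=E4 v1=E5 downbeat P8
bar 6: v0=B3 v1=G4 downbeat m6
bar 7: v0=A3 v1=A4 downbeat P8
  -> R2 @ bar 1 tick 0 v(0, 1): A3/C4 m3 -> C4/G4 P5 similar
  -> R2 @ bar 5 tick 0 v(0, 1): C4/E4 M3 -> E4/E5 P8 similar
  -> R4 @ bar 5 tick 1 v(0, 1): E4/F4 m2 untreated
  -> R7 @ bar 5 tick 1 v(1,): E5->F4 leap 11st

(1, 0, R2, (0, 1))
(5, 0, R2, (0, 1))
(5, 1, R4, (0, 1))
(5, 1, R7, (1,))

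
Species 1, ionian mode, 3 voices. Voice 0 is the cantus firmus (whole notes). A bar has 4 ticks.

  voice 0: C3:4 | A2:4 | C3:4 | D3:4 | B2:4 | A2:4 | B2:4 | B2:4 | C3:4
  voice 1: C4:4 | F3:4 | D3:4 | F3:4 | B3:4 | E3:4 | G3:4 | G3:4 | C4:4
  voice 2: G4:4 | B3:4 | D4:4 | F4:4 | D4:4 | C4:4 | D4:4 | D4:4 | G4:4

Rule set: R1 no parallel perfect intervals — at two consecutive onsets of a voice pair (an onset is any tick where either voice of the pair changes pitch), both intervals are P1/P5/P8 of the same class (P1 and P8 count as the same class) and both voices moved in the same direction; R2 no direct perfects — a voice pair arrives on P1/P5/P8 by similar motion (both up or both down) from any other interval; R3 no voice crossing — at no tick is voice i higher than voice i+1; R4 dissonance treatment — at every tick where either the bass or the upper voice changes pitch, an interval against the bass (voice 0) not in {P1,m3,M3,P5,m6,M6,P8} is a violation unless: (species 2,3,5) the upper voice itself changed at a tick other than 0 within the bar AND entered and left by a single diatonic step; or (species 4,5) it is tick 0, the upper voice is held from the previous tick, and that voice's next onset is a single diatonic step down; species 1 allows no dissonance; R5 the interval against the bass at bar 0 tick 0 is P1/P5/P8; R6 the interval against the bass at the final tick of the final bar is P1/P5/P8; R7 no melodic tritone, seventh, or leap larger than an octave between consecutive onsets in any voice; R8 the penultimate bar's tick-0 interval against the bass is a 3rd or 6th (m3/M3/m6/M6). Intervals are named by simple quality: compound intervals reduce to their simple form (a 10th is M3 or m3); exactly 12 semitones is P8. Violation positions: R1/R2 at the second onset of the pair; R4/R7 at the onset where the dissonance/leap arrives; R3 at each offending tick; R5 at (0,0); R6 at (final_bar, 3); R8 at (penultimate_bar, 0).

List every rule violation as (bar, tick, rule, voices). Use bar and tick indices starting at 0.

(1, 0, R4, (0, 2))
(2, 0, R4, (0, 1))
(2, 0, R4, (0, 2))
(3, 0, R1, (1, 2))
(4, 0, R7, (1,))
(5, 0, R2, (0, 1))
(6, 0, R2, (1, 2))
(8, 0, R1, (1, 2))
(8, 0, R2, (0, 1))
(8, 0, R2, (0, 2))

bar 0: v0=C3 v1=C4 v2=G4 downbeat P5
bar 1: v0=A2 v1=F3 v2=B3 downbeat M2
bar 2: v0=C3 v1=D3 v2=D4 downbeat M2
bar 3: v0=D3 v1=F3 v2=F4 downbeat m3
bar 4: v0=B2 v1=B3 v2=D4 downbeat m3
bar 5: v0=A2 v1=E3 v2=C4 downbeat m3
bar 6: v0=B2 v1=G3 v2=D4 downbeat m3
bar 7: v0=B2 v1=G3 v2=D4 downbeat m3
bar 8: v0=C3 v1=C4 v2=G4 downbeat P5
  -> R4 @ bar 1 tick 0 v(0, 2): A2/B3 M2 untreated
  -> R4 @ bar 2 tick 0 v(0, 1): C3/D3 M2 untreated
  -> R4 @ bar 2 tick 0 v(0, 2): C3/D4 M2 untreated
  -> R1 @ bar 3 tick 0 v(1, 2): D3/D4 P8 -> F3/F4 P8 similar
  -> R7 @ bar 4 tick 0 v(1,): F3->B3 leap 6st
  -> R2 @ bar 5 tick 0 v(0, 1): B2/B3 P8 -> A2/E3 P5 similar
  -> R2 @ bar 6 tick 0 v(1, 2): E3/C4 m6 -> G3/D4 P5 similar
  -> R1 @ bar 8 tick 0 v(1, 2): G3/D4 P5 -> C4/G4 P5 similar
  -> R2 @ bar 8 tick 0 v(0, 1): B2/G3 m6 -> C3/C4 P8 similar
  -> R2 @ bar 8 tick 0 v(0, 2): B2/D4 m3 -> C3/G4 P5 similar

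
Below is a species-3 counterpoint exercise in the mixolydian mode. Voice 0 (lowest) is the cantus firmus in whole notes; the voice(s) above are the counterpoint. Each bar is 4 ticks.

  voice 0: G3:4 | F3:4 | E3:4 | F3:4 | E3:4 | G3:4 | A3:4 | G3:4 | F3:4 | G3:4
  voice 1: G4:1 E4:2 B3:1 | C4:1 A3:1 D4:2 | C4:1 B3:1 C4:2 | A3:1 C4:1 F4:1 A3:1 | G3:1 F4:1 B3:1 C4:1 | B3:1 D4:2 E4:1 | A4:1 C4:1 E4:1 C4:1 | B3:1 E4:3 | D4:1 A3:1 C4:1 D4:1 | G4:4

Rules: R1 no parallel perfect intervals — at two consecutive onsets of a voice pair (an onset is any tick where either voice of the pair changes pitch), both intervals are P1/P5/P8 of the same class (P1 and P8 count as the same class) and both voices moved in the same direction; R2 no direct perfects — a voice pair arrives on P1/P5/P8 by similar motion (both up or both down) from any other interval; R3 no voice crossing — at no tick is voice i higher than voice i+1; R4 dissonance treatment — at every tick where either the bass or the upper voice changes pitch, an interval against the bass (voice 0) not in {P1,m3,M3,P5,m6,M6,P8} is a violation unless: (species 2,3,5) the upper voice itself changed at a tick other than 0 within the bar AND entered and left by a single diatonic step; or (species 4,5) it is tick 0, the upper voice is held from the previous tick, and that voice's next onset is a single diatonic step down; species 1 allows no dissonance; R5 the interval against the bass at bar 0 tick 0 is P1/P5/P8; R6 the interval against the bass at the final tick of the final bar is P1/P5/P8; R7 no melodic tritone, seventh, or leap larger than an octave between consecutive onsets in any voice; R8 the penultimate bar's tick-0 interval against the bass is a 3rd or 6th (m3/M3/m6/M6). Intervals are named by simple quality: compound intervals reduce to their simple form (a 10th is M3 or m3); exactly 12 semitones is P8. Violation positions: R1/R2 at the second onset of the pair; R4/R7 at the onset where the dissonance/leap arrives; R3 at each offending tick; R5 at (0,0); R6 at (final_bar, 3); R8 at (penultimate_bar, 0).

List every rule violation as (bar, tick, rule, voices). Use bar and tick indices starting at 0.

(4, 1, R4, (0, 1))
(4, 1, R7, (1,))
(4, 2, R7, (1,))
(6, 0, R2, (0, 1))
(9, 0, R2, (0, 1))

bar 0: v0=G3 v1=G4 downbeat P8
bar 1: v0=F3 v1=C4 downbeat P5
bar 2: v0=E3 v1=C4 downbeat m6
bar 3: v0=F3 v1=A3 downbeat M3
bar 4: v0=E3 v1=G3 downbeat m3
bar 5: v0=G3 v1=B3 downbeat M3
bar 6: v0=A3 v1=A4 downbeat P8
bar 7: v0=G3 v1=B3 downbeat M3
bar 8: v0=F3 v1=D4 downbeat M6
bar 9: v0=G3 v1=G4 downbeat P8
  -> R4 @ bar 4 tick 1 v(0, 1): E3/F4 m2 untreated
  -> R7 @ bar 4 tick 1 v(1,): G3->F4 leap 10st
  -> R7 @ bar 4 tick 2 v(1,): F4->B3 leap 6st
  -> R2 @ bar 6 tick 0 v(0, 1): G3/E4 M6 -> A3/A4 P8 similar
  -> R2 @ bar 9 tick 0 v(0, 1): F3/D4 M6 -> G3/G4 P8 similar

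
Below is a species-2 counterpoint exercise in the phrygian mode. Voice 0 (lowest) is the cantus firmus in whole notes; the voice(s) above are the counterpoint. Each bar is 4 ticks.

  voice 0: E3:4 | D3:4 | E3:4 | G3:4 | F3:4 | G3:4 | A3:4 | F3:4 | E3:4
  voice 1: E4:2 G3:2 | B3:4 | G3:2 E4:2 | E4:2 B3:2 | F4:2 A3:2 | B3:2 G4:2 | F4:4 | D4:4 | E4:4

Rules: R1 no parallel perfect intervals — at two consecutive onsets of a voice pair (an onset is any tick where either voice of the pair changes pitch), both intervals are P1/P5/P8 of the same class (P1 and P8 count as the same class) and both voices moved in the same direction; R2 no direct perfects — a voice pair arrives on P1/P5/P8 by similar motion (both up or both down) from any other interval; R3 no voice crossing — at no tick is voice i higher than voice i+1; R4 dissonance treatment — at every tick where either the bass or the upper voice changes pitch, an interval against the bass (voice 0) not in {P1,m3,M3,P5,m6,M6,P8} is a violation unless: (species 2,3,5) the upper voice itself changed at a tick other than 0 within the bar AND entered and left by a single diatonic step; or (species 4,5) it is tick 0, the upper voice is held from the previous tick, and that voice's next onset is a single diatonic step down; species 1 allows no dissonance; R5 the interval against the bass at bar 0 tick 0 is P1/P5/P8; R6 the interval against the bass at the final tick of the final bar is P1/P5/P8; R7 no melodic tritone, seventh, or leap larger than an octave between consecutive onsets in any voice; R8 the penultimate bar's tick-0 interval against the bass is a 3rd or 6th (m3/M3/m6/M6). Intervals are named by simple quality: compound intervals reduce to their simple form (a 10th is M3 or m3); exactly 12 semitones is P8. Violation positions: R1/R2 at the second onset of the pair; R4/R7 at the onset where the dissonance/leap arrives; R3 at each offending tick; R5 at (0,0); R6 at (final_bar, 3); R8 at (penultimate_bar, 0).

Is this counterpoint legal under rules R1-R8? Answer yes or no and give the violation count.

bar 0: v0=E3 v1=E4 (P8)
bar 1: v0=D3 v1=B3 (M6)
bar 2: v0=E3 v1=G3 (m3)
bar 3: v0=G3 v1=E4 (M6)
bar 4: v0=F3 v1=F4 (P8)
bar 5: v0=G3 v1=B3 (M3)
bar 6: v0=A3 v1=F4 (m6)
bar 7: v0=F3 v1=D4 (M6)
bar 8: v0=E3 v1=E4 (P8)
  R7 @ bar4.0: B3->F4 leap 6st

No (1 violations)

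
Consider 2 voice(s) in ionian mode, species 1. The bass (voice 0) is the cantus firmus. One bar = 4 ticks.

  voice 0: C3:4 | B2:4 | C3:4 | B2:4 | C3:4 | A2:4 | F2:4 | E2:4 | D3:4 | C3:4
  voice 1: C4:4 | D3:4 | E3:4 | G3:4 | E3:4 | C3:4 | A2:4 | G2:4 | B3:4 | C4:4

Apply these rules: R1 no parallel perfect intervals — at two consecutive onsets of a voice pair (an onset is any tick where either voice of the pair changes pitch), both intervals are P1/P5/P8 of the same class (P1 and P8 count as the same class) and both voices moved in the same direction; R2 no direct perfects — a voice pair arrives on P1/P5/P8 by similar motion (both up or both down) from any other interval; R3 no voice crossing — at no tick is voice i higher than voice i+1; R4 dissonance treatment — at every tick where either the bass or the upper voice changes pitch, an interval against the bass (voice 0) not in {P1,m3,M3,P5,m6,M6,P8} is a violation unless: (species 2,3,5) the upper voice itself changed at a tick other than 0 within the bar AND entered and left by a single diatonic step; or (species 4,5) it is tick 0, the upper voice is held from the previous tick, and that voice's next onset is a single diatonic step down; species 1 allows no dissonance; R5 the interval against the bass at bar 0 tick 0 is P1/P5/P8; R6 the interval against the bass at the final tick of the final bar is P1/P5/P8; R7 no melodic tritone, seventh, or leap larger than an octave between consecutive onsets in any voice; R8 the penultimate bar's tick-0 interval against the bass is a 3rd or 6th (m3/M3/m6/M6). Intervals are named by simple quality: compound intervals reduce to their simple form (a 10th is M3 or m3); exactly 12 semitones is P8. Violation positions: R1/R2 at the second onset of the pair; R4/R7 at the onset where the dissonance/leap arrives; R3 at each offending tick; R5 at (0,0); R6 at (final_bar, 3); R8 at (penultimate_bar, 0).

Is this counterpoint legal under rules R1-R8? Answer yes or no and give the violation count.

No (3 violations)

bar 0: v0=C3 v1=C4 (P8)
bar 1: v0=B2 v1=D3 (m3)
bar 2: v0=C3 v1=E3 (M3)
bar 3: v0=B2 v1=G3 (m6)
bar 4: v0=C3 v1=E3 (M3)
bar 5: v0=A2 v1=C3 (m3)
bar 6: v0=F2 v1=A2 (M3)
bar 7: v0=E2 v1=G2 (m3)
bar 8: v0=D3 v1=B3 (M6)
bar 9: v0=C3 v1=C4 (P8)
  R7 @ bar1.0: C4->D3 leap 10st
  R7 @ bar8.0: E2->D3 leap 10st
  R7 @ bar8.0: G2->B3 leap 16st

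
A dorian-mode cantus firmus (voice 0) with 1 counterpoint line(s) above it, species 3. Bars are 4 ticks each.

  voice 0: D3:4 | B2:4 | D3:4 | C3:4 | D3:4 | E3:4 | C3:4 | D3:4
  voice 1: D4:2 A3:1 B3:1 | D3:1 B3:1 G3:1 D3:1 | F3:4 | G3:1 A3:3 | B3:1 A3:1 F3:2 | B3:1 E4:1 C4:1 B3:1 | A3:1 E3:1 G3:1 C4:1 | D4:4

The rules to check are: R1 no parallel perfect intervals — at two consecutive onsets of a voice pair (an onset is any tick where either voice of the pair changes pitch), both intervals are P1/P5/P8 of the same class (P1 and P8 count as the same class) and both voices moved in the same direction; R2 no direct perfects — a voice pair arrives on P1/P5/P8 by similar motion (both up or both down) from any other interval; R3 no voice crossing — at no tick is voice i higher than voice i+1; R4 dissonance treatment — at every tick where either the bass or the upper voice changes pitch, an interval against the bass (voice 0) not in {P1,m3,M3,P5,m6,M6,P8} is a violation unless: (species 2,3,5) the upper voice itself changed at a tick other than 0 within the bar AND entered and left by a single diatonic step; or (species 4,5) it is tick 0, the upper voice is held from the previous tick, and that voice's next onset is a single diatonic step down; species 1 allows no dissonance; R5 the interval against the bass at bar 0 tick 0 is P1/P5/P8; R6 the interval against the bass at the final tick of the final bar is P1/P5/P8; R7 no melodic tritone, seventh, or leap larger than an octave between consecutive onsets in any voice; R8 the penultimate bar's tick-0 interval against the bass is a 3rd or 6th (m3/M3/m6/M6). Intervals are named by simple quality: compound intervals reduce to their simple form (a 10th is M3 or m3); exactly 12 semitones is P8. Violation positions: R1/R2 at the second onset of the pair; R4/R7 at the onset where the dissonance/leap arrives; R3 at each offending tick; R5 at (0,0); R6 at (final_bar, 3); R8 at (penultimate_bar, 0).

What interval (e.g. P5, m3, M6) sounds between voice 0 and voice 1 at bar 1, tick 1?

P8

voice 0=B2 voice 1=B3 -> P8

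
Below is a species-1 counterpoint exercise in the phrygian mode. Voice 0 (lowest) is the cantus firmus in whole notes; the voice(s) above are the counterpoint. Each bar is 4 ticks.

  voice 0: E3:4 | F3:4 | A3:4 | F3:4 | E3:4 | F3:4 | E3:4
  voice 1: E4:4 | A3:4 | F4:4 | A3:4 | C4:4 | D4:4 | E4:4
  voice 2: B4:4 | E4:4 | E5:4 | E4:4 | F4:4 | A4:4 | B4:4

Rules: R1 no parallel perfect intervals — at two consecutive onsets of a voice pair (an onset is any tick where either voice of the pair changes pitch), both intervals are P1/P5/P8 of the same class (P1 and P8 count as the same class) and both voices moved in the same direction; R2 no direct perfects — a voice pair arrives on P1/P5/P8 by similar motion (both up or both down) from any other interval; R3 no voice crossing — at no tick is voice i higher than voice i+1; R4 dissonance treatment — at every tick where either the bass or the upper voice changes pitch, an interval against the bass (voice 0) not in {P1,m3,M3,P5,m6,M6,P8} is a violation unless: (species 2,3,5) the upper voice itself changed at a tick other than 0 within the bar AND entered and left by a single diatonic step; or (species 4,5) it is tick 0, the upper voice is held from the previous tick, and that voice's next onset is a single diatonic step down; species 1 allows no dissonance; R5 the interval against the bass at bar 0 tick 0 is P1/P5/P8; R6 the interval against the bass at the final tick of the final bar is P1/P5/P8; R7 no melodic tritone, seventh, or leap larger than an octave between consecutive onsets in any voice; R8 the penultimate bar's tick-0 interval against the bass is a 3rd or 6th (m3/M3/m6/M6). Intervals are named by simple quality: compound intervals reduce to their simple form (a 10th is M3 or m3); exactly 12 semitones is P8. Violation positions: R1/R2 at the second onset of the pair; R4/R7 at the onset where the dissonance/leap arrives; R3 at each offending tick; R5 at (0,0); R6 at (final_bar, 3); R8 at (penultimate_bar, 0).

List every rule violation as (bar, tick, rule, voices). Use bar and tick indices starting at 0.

(1, 0, R1, (1, 2))
(1, 0, R4, (0, 2))
(2, 0, R2, (0, 2))
(3, 0, R2, (1, 2))
(3, 0, R4, (0, 2))
(4, 0, R4, (0, 2))
(5, 0, R2, (1, 2))
(6, 0, R1, (1, 2))

bar 0: v0=E3 v1=E4 v2=B4 downbeat P5
bar 1: v0=F3 v1=A3 v2=E4 downbeat M7
bar 2: v0=A3 v1=F4 v2=E5 downbeat P5
bar 3: v0=F3 v1=A3 v2=E4 downbeat M7
bar 4: v0=E3 v1=C4 v2=F4 downbeat m2
bar 5: v0=F3 v1=D4 v2=A4 downbeat M3
bar 6: v0=E3 v1=E4 v2=B4 downbeat P5
  -> R1 @ bar 1 tick 0 v(1, 2): E4/B4 P5 -> A3/E4 P5 similar
  -> R4 @ bar 1 tick 0 v(0, 2): F3/E4 M7 untreated
  -> R2 @ bar 2 tick 0 v(0, 2): F3/E4 M7 -> A3/E5 P5 similar
  -> R2 @ bar 3 tick 0 v(1, 2): F4/E5 M7 -> A3/E4 P5 similar
  -> R4 @ bar 3 tick 0 v(0, 2): F3/E4 M7 untreated
  -> R4 @ bar 4 tick 0 v(0, 2): E3/F4 m2 untreated
  -> R2 @ bar 5 tick 0 v(1, 2): C4/F4 P4 -> D4/A4 P5 similar
  -> R1 @ bar 6 tick 0 v(1, 2): D4/A4 P5 -> E4/B4 P5 similar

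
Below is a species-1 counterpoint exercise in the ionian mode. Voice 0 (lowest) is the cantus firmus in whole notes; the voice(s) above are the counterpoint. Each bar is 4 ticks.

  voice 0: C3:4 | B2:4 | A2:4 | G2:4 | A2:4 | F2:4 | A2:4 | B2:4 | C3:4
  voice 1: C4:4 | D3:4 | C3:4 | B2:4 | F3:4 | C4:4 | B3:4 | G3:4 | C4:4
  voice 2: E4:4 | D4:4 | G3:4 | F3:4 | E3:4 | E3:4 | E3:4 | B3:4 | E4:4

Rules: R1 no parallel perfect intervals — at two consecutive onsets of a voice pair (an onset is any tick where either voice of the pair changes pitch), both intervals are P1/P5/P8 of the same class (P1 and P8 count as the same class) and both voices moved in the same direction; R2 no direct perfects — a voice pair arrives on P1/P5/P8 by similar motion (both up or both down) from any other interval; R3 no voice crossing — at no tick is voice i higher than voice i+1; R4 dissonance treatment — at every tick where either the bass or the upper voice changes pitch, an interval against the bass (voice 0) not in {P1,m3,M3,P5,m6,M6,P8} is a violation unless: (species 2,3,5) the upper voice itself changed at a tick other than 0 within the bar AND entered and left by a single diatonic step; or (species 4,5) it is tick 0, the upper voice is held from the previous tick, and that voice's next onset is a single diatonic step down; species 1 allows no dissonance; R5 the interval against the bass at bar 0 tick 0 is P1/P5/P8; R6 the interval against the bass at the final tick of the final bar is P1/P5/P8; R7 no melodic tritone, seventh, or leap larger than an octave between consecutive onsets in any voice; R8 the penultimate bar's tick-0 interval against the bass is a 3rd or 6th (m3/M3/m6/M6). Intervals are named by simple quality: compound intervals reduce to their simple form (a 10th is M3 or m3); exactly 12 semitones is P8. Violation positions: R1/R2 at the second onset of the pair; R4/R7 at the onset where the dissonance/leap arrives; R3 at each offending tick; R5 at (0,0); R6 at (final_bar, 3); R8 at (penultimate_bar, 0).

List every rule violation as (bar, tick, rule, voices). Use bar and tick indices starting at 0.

bar 0: v0=C3 v1=C4 v2=E4 downbeat M3
bar 1: v0=B2 v1=D3 v2=D4 downbeat m3
bar 2: v0=A2 v1=C3 v2=G3 downbeat m7
bar 3: v0=G2 v1=B2 v2=F3 downbeat m7
bar 4: v0=A2 v1=F3 v2=E3 downbeat P5
bar 5: v0=F2 v1=C4 v2=E3 downbeat M7
bar 6: v0=A2 v1=B3 v2=E3 downbeat P5
bar 7: v0=B2 v1=G3 v2=B3 downbeat P8
bar 8: v0=C3 v1=C4 v2=E4 downbeat M3
  -> R5 @ bar 0 tick 0 v(0, 2): opens on M3
  -> R2 @ bar 1 tick 0 v(1, 2): C4/E4 M3 -> D3/D4 P8 similar
  -> R7 @ bar 1 tick 0 v(1,): C4->D3 leap 10st
  -> R2 @ bar 2 tick 0 v(1, 2): D3/D4 P8 -> C3/G3 P5 similar
  -> R4 @ bar 2 tick 0 v(0, 2): A2/G3 m7 untreated
  -> R4 @ bar 3 tick 0 v(0, 2): G2/F3 m7 untreated
  -> R3 @ bar 4 tick 0 v(1, 2): F3 above E3
  -> R7 @ bar 4 tick 0 v(1,): B2->F3 leap 6st
  -> R3 @ bar 4 tick 1 v(1, 2): F3 above E3
  -> R3 @ bar 4 tick 2 v(1, 2): F3 above E3
  -> R3 @ bar 4 tick 3 v(1, 2): F3 above E3
  -> R3 @ bar 5 tick 0 v(1, 2): C4 above E3
  -> R4 @ bar 5 tick 0 v(0, 2): F2/E3 M7 untreated
  -> R3 @ bar 5 tick 1 v(1, 2): C4 above E3
  -> R3 @ bar 5 tick 2 v(1, 2): C4 above E3
  -> R3 @ bar 5 tick 3 v(1, 2): C4 above E3
  -> R3 @ bar 6 tick 0 v(1, 2): B3 above E3
  -> R4 @ bar 6 tick 0 v(0, 1): A2/B3 M2 untreated
  -> R3 @ bar 6 tick 1 v(1, 2): B3 above E3
  -> R3 @ bar 6 tick 2 v(1, 2): B3 above E3
  -> R3 @ bar 6 tick 3 v(1, 2): B3 above E3
  -> R2 @ bar 7 tick 0 v(0, 2): A2/E3 P5 -> B2/B3 P8 similar
  -> R8 @ bar 7 tick 0 v(0, 2): penult P8 not 3rd/6th
  -> R2 @ bar 8 tick 0 v(0, 1): B2/G3 m6 -> C3/C4 P8 similar
  -> R6 @ bar 8 tick 3 v(0, 2): closes on M3

(0, 0, R5, (0, 2))
(1, 0, R2, (1, 2))
(1, 0, R7, (1,))
(2, 0, R2, (1, 2))
(2, 0, R4, (0, 2))
(3, 0, R4, (0, 2))
(4, 0, R3, (1, 2))
(4, 0, R7, (1,))
(4, 1, R3, (1, 2))
(4, 2, R3, (1, 2))
(4, 3, R3, (1, 2))
(5, 0, R3, (1, 2))
(5, 0, R4, (0, 2))
(5, 1, R3, (1, 2))
(5, 2, R3, (1, 2))
(5, 3, R3, (1, 2))
(6, 0, R3, (1, 2))
(6, 0, R4, (0, 1))
(6, 1, R3, (1, 2))
(6, 2, R3, (1, 2))
(6, 3, R3, (1, 2))
(7, 0, R2, (0, 2))
(7, 0, R8, (0, 2))
(8, 0, R2, (0, 1))
(8, 3, R6, (0, 2))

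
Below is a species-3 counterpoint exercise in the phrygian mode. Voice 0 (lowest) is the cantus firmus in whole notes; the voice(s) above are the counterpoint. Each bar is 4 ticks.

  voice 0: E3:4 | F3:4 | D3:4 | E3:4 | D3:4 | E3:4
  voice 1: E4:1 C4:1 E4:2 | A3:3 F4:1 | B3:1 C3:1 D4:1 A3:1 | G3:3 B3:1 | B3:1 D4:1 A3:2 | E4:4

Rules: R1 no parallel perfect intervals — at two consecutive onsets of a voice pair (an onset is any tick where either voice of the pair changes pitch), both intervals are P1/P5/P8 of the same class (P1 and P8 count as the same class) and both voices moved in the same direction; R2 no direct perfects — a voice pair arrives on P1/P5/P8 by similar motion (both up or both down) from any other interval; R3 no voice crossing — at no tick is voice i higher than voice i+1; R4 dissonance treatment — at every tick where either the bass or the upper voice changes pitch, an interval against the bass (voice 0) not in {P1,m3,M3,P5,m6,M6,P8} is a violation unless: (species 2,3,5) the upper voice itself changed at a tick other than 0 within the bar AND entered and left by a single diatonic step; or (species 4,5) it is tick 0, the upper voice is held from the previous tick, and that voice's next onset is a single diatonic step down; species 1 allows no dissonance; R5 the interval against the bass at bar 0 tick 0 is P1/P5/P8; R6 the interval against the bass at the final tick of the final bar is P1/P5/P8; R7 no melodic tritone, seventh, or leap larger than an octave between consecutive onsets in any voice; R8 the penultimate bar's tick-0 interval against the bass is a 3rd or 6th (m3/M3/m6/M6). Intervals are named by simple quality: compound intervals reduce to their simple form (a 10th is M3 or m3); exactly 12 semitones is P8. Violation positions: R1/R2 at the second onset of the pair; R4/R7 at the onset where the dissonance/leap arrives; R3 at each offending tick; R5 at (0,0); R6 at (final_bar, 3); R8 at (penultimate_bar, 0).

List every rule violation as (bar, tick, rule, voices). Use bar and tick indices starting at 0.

bar 0: v0=E3 v1=E4 downbeat P8
bar 1: v0=F3 v1=A3 downbeat M3
bar 2: v0=D3 v1=B3 downbeat M6
bar 3: v0=E3 v1=G3 downbeat m3
bar 4: v0=D3 v1=B3 downbeat M6
bar 5: v0=E3 v1=E4 downbeat P8
  -> R7 @ bar 2 tick 0 v(1,): F4->B3 leap 6st
  -> R3 @ bar 2 tick 1 v(0, 1): D3 above C3
  -> R4 @ bar 2 tick 1 v(0, 1): D3/C3 M2 untreated
  -> R7 @ bar 2 tick 1 v(1,): B3->C3 leap 11st
  -> R7 @ bar 2 tick 2 v(1,): C3->D4 leap 14st
  -> R2 @ bar 5 tick 0 v(0, 1): D3/A3 P5 -> E3/E4 P8 similar

(2, 0, R7, (1,))
(2, 1, R3, (0, 1))
(2, 1, R4, (0, 1))
(2, 1, R7, (1,))
(2, 2, R7, (1,))
(5, 0, R2, (0, 1))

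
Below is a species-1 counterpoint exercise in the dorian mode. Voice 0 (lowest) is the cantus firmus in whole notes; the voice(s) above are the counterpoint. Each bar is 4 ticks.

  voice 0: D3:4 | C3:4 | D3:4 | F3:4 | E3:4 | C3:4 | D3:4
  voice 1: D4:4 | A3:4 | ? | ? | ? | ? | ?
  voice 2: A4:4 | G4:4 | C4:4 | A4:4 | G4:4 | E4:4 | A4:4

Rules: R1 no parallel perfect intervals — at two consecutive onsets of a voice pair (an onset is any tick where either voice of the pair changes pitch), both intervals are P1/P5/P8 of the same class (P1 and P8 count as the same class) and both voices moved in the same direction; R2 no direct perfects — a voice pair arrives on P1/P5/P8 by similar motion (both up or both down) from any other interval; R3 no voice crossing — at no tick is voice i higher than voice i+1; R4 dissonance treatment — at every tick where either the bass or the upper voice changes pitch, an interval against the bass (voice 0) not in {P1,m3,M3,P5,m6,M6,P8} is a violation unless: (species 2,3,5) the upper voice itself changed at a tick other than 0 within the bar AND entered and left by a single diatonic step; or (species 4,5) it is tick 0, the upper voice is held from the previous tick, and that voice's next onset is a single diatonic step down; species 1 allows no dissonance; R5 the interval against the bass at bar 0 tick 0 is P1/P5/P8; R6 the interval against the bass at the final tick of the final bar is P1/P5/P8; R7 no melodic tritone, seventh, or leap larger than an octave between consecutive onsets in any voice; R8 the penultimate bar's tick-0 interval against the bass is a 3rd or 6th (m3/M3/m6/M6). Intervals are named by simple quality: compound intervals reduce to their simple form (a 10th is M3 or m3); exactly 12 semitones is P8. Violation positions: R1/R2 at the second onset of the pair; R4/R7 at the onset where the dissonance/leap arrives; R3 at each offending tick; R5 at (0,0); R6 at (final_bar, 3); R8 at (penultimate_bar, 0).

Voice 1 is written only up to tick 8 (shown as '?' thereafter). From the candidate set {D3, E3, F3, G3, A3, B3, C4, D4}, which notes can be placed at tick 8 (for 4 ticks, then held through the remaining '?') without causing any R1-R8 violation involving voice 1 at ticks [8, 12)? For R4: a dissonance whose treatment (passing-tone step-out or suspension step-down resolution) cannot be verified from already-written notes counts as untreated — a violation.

D3: legal
E3: violates R4
F3: violates R2
G3: violates R4
A3: legal
B3: legal
C4: violates R4
D4: violates R2,R3

{A3, B3, D3}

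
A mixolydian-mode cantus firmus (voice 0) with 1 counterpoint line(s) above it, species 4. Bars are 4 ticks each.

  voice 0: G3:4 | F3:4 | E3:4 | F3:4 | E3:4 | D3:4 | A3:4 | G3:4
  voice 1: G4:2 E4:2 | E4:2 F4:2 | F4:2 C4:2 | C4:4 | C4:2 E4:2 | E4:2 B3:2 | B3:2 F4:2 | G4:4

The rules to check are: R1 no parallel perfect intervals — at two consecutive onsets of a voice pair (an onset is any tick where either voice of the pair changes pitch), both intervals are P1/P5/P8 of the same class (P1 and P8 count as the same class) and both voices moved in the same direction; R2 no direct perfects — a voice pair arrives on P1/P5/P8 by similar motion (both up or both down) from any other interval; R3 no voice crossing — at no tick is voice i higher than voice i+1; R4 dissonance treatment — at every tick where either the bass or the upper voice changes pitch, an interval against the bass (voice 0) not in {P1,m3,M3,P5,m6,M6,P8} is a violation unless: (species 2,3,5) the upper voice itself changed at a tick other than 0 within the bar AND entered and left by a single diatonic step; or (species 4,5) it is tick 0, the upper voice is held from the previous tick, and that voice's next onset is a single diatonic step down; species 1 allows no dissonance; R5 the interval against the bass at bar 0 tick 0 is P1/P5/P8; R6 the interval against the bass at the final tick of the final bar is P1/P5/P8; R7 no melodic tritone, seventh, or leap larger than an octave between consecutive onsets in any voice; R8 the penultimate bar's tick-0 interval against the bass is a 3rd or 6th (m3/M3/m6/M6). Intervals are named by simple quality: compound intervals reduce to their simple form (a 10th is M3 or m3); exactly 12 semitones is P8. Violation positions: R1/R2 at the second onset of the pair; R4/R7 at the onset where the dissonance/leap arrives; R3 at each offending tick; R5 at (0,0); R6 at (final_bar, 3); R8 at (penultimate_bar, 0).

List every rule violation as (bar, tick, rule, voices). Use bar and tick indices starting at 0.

(1, 0, R4, (0, 1))
(2, 0, R4, (0, 1))
(5, 0, R4, (0, 1))
(6, 0, R4, (0, 1))
(6, 0, R8, (0, 1))
(6, 2, R7, (1,))

bar 0: v0=G3 v1=G4 downbeat P8
bar 1: v0=F3 v1=E4 downbeat M7
bar 2: v0=E3 v1=F4 downbeat m2
bar 3: v0=F3 v1=C4 downbeat P5
bar 4: v0=E3 v1=C4 downbeat m6
bar 5: v0=D3 v1=E4 downbeat M2
bar 6: v0=A3 v1=B3 downbeat M2
bar 7: v0=G3 v1=G4 downbeat P8
  -> R4 @ bar 1 tick 0 v(0, 1): F3/E4 M7 untreated
  -> R4 @ bar 2 tick 0 v(0, 1): E3/F4 m2 untreated
  -> R4 @ bar 5 tick 0 v(0, 1): D3/E4 M2 untreated
  -> R4 @ bar 6 tick 0 v(0, 1): A3/B3 M2 untreated
  -> R8 @ bar 6 tick 0 v(0, 1): penult M2 not 3rd/6th
  -> R7 @ bar 6 tick 2 v(1,): B3->F4 leap 6st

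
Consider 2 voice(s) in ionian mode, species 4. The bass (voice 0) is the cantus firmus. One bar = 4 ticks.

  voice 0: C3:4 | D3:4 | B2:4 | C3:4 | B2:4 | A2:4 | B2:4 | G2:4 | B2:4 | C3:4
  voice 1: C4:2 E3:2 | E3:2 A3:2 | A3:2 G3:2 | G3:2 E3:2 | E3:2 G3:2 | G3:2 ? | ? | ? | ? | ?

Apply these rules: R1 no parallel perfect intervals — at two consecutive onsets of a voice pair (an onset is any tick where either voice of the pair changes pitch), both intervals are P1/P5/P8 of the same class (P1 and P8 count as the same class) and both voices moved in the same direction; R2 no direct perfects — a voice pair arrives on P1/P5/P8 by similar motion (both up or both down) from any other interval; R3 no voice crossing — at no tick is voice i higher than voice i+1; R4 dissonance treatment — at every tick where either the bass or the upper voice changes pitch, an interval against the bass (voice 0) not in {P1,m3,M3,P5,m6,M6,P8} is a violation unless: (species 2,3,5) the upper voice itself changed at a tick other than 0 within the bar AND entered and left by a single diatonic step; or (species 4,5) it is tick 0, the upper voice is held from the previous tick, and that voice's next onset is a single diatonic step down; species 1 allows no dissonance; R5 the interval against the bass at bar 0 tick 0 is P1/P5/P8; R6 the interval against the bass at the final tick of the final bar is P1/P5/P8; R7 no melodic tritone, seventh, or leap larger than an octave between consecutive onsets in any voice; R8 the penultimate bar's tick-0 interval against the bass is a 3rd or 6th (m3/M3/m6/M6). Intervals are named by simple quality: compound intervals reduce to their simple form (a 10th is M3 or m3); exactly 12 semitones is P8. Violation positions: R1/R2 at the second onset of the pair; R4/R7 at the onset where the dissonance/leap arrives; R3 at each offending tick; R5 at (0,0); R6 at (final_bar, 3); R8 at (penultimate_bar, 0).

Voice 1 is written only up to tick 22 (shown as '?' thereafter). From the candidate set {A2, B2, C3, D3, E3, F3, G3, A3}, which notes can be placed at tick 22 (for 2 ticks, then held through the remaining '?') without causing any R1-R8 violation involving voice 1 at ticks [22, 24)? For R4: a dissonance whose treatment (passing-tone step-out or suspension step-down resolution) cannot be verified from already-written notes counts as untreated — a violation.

A2: violates R7
B2: violates R4
C3: legal
D3: violates R4
E3: legal
F3: legal
G3: legal
A3: legal

{A3, C3, E3, F3, G3}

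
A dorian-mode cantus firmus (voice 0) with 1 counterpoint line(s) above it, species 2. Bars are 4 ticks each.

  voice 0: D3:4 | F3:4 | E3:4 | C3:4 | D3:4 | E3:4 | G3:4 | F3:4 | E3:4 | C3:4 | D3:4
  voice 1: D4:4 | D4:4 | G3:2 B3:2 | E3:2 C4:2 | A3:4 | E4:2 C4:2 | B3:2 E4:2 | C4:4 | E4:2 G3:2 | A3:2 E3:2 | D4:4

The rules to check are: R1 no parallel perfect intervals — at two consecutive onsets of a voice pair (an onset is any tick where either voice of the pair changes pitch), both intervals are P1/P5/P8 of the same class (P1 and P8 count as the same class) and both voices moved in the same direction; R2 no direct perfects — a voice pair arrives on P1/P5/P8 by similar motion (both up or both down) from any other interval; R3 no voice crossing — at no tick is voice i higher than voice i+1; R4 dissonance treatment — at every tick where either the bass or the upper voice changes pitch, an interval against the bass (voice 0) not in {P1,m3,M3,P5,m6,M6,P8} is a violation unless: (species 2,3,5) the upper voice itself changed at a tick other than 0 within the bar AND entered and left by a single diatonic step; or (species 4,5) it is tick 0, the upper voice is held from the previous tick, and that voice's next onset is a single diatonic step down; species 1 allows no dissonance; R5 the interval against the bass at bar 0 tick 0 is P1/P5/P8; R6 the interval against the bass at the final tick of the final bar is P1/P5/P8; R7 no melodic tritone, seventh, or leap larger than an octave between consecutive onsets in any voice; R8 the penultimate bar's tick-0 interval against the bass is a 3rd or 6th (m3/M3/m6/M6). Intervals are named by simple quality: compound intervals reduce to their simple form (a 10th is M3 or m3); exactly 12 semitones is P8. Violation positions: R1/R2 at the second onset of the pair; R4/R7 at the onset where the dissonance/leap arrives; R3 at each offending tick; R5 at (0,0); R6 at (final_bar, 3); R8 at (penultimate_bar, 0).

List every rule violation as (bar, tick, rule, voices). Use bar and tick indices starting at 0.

bar 0: v0=D3 v1=D4 downbeat P8
bar 1: v0=F3 v1=D4 downbeat M6
bar 2: v0=E3 v1=G3 downbeat m3
bar 3: v0=C3 v1=E3 downbeat M3
bar 4: v0=D3 v1=A3 downbeat P5
bar 5: v0=E3 v1=E4 downbeat P8
bar 6: v0=G3 v1=B3 downbeat M3
bar 7: v0=F3 v1=C4 downbeat P5
bar 8: v0=E3 v1=E4 downbeat P8
bar 9: v0=C3 v1=A3 downbeat M6
bar 10: v0=D3 v1=D4 downbeat P8
  -> R2 @ bar 5 tick 0 v(0, 1): D3/A3 P5 -> E3/E4 P8 similar
  -> R2 @ bar 7 tick 0 v(0, 1): G3/E4 M6 -> F3/C4 P5 similar
  -> R2 @ bar 10 tick 0 v(0, 1): C3/E3 M3 -> D3/D4 P8 similar
  -> R7 @ bar 10 tick 0 v(1,): E3->D4 leap 10st

(5, 0, R2, (0, 1))
(7, 0, R2, (0, 1))
(10, 0, R2, (0, 1))
(10, 0, R7, (1,))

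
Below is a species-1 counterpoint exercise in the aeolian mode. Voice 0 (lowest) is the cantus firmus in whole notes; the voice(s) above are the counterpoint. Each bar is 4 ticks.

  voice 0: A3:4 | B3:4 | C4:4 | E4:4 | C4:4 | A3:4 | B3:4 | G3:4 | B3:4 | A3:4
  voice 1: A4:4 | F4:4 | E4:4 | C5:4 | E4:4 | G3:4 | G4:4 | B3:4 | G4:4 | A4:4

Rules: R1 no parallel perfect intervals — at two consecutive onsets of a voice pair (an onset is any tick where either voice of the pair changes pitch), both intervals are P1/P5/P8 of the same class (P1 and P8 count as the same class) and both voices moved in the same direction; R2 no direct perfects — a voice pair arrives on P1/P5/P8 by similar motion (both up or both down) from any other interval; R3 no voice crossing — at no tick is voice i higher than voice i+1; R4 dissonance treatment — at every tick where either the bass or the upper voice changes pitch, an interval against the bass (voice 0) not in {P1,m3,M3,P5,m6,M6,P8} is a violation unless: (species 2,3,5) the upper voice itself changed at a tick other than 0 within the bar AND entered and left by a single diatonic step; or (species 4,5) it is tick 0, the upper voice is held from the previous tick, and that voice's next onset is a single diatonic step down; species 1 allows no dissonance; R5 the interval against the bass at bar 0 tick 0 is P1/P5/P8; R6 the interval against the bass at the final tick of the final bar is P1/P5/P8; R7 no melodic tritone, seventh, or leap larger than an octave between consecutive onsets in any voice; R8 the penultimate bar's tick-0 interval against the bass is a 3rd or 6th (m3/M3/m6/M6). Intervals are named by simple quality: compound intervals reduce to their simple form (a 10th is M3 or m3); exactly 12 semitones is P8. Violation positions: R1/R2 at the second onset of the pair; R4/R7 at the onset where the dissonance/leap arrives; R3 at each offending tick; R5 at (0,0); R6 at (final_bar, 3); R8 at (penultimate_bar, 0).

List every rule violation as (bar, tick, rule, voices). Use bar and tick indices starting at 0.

(1, 0, R4, (0, 1))
(5, 0, R3, (0, 1))
(5, 0, R4, (0, 1))
(5, 1, R3, (0, 1))
(5, 2, R3, (0, 1))
(5, 3, R3, (0, 1))

bar 0: v0=A3 v1=A4 downbeat P8
bar 1: v0=B3 v1=F4 downbeat TT
bar 2: v0=C4 v1=E4 downbeat M3
bar 3: v0=E4 v1=C5 downbeat m6
bar 4: v0=C4 v1=E4 downbeat M3
bar 5: v0=A3 v1=G3 downbeat M2
bar 6: v0=B3 v1=G4 downbeat m6
bar 7: v0=G3 v1=B3 downbeat M3
bar 8: v0=B3 v1=G4 downbeat m6
bar 9: v0=A3 v1=A4 downbeat P8
  -> R4 @ bar 1 tick 0 v(0, 1): B3/F4 TT untreated
  -> R3 @ bar 5 tick 0 v(0, 1): A3 above G3
  -> R4 @ bar 5 tick 0 v(0, 1): A3/G3 M2 untreated
  -> R3 @ bar 5 tick 1 v(0, 1): A3 above G3
  -> R3 @ bar 5 tick 2 v(0, 1): A3 above G3
  -> R3 @ bar 5 tick 3 v(0, 1): A3 above G3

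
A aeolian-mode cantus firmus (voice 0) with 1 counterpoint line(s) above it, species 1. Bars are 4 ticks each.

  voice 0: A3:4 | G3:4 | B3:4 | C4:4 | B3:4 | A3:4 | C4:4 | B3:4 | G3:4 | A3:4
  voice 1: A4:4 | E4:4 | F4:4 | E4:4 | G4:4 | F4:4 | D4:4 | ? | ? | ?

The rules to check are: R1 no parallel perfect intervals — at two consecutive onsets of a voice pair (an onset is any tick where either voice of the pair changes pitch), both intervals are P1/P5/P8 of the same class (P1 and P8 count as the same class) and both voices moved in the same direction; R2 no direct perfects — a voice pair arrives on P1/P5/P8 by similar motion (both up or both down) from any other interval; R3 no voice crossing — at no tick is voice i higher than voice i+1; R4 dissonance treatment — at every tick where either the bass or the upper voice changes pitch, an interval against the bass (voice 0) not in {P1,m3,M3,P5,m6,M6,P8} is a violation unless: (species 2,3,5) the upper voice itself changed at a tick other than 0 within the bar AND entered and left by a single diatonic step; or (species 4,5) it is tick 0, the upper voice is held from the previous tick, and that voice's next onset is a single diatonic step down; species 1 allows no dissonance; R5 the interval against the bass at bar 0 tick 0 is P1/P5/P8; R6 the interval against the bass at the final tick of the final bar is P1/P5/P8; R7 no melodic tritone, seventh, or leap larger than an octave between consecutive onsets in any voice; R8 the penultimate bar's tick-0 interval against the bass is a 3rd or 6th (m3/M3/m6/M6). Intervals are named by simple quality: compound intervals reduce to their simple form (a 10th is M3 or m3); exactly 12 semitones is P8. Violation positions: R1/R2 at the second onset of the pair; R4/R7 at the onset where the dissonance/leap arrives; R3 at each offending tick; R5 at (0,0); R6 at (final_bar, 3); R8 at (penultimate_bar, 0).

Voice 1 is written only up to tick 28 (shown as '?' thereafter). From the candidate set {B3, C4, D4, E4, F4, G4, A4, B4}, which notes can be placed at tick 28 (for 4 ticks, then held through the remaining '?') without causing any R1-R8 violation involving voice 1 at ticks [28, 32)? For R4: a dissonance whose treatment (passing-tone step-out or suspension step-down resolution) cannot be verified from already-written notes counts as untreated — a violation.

{B4, D4, G4}

B3: violates R2
C4: violates R4
D4: legal
E4: violates R4
F4: violates R4
G4: legal
A4: violates R4
B4: legal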